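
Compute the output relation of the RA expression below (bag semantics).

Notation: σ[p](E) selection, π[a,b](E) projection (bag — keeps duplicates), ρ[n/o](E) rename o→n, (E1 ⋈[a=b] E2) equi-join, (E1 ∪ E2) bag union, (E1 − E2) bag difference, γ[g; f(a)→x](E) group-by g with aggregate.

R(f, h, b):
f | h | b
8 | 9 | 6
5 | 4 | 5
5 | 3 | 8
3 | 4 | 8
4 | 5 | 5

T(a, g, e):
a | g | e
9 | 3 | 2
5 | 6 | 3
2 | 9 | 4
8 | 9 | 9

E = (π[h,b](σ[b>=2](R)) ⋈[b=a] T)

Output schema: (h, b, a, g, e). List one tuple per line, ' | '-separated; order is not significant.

Stepwise |·|:
  R → 5
  σ[b>=2](R) → 5
  π[h,b](σ[b>=2](R)) → 5
  T → 4
  (π[h,b](σ[b>=2](R)) ⋈[b=a] T) → 4

== RESULT ==
h | b | a | g | e
3 | 8 | 8 | 9 | 9
4 | 5 | 5 | 6 | 3
4 | 8 | 8 | 9 | 9
5 | 5 | 5 | 6 | 3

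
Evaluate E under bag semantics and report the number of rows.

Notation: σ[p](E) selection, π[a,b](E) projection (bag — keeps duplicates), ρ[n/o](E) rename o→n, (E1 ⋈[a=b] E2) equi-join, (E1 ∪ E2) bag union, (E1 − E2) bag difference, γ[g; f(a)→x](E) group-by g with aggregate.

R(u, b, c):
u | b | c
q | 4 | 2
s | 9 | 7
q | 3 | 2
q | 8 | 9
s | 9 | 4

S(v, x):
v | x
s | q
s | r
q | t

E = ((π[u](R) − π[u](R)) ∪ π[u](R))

Row counts bottom-up:
  R → 5
  π[u](R) → 5
  R → 5
  π[u](R) → 5
  (π[u](R) − π[u](R)) → 0
  R → 5
  π[u](R) → 5
  ((π[u](R) − π[u](R)) ∪ π[u](R)) → 5

|E| = 5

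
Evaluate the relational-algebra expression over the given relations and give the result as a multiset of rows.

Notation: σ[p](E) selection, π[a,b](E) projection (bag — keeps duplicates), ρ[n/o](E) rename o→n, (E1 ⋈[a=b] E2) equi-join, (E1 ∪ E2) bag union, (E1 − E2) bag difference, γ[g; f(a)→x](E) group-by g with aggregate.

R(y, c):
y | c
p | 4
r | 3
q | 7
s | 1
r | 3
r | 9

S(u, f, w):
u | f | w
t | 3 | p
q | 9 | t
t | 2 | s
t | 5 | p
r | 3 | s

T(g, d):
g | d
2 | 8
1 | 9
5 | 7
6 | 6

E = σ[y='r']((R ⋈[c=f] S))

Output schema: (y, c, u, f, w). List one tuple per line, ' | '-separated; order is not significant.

Per-node cardinality:
  R → 6
  S → 5
  (R ⋈[c=f] S) → 5
  σ[y='r']((R ⋈[c=f] S)) → 5

== RESULT ==
y | c | u | f | w
r | 3 | r | 3 | s
r | 3 | r | 3 | s
r | 3 | t | 3 | p
r | 3 | t | 3 | p
r | 9 | q | 9 | t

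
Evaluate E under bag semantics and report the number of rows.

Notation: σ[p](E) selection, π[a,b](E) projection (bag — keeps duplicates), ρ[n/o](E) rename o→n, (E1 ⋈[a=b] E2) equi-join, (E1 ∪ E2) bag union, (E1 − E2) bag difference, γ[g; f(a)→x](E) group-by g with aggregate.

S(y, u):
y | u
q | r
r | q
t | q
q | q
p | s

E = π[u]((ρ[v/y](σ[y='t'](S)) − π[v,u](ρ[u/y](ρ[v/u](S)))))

Stepwise |·|:
  S → 5
  σ[y='t'](S) → 1
  ρ[v/y](σ[y='t'](S)) → 1
  S → 5
  ρ[v/u](S) → 5
  ρ[u/y](ρ[v/u](S)) → 5
  π[v,u](ρ[u/y](ρ[v/u](S))) → 5
  (ρ[v/y](σ[y='t'](S)) − π[v,u](ρ[u/y](ρ[v/u](S)))) → 1
  π[u]((ρ[v/y](σ[y='t'](S)) − π[v,u](ρ[u/y](ρ[v/u](S))))) → 1

|E| = 1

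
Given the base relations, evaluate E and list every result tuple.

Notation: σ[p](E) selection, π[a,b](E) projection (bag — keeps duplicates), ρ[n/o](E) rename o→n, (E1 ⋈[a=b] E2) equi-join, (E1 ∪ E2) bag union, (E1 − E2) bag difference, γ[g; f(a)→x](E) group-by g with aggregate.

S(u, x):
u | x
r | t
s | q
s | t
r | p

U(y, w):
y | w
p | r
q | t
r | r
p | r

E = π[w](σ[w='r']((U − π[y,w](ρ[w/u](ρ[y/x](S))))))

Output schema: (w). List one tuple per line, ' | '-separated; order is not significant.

Row counts bottom-up:
  U → 4
  S → 4
  ρ[y/x](S) → 4
  ρ[w/u](ρ[y/x](S)) → 4
  π[y,w](ρ[w/u](ρ[y/x](S))) → 4
  (U − π[y,w](ρ[w/u](ρ[y/x](S)))) → 3
  σ[w='r']((U − π[y,w](ρ[w/u](ρ[y/x](S))))) → 2
  π[w](σ[w='r']((U − π[y,w](ρ[w/u](ρ[y/x](S)))))) → 2

== RESULT ==
w
r
r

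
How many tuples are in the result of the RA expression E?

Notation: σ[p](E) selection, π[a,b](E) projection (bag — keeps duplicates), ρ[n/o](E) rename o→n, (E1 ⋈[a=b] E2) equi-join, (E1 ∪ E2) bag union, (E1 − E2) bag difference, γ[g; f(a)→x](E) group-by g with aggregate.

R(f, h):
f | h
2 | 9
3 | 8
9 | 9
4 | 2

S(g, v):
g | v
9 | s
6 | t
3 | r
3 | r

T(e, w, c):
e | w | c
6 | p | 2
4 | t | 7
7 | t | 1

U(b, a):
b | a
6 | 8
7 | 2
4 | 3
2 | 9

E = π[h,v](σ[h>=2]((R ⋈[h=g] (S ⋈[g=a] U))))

Subexpression sizes:
  R → 4
  S → 4
  U → 4
  (S ⋈[g=a] U) → 3
  (R ⋈[h=g] (S ⋈[g=a] U)) → 2
  σ[h>=2]((R ⋈[h=g] (S ⋈[g=a] U))) → 2
  π[h,v](σ[h>=2]((R ⋈[h=g] (S ⋈[g=a] U)))) → 2

|E| = 2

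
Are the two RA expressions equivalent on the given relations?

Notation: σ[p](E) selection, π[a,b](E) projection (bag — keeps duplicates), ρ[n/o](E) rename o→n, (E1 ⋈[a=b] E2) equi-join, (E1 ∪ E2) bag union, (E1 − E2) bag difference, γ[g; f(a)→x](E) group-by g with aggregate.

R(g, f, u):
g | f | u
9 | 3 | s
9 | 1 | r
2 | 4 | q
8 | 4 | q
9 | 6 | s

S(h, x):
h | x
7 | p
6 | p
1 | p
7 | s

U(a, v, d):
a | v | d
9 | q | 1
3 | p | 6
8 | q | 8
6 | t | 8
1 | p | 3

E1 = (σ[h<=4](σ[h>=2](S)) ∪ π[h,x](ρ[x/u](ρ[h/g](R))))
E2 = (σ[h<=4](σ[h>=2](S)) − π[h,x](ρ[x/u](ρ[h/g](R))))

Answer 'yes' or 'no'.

E1 per-node cardinality:
  S → 4
  σ[h>=2](S) → 3
  σ[h<=4](σ[h>=2](S)) → 0
  R → 5
  ρ[h/g](R) → 5
  ρ[x/u](ρ[h/g](R)) → 5
  π[h,x](ρ[x/u](ρ[h/g](R))) → 5
  (σ[h<=4](σ[h>=2](S)) ∪ π[h,x](ρ[x/u](ρ[h/g](R)))) → 5
E2 per-node cardinality:
  S → 4
  σ[h>=2](S) → 3
  σ[h<=4](σ[h>=2](S)) → 0
  R → 5
  ρ[h/g](R) → 5
  ρ[x/u](ρ[h/g](R)) → 5
  π[h,x](ρ[x/u](ρ[h/g](R))) → 5
  (σ[h<=4](σ[h>=2](S)) − π[h,x](ρ[x/u](ρ[h/g](R)))) → 0

E1 result:
h | x
2 | q
8 | q
9 | r
9 | s
9 | s
E2 result:
h | x
(0 rows)
Witness: (9, 's') appears 2× in E1 but 0× in E2.

no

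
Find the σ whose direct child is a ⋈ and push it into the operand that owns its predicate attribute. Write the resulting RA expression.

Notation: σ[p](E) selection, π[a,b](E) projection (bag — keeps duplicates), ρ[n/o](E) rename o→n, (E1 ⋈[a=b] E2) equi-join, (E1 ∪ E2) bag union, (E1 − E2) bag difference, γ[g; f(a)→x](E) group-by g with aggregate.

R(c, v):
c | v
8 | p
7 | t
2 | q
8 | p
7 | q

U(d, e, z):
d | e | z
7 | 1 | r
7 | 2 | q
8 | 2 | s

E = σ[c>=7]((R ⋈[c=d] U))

σ filters on c, owned by the left side.
E' = (σ[c>=7](R) ⋈[c=d] U)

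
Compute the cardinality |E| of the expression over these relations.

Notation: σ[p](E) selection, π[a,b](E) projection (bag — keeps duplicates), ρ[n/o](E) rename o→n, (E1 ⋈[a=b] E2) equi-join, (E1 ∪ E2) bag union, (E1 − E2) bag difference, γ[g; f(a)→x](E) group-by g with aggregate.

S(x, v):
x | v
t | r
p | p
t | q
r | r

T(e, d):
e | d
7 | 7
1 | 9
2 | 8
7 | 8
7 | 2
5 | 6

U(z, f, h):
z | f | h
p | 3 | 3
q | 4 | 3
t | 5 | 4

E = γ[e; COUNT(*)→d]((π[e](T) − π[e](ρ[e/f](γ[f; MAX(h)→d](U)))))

Row counts bottom-up:
  T → 6
  π[e](T) → 6
  U → 3
  γ[f; MAX(h)→d](U) → 3
  ρ[e/f](γ[f; MAX(h)→d](U)) → 3
  π[e](ρ[e/f](γ[f; MAX(h)→d](U))) → 3
  (π[e](T) − π[e](ρ[e/f](γ[f; MAX(h)→d](U)))) → 5
  γ[e; COUNT(*)→d]((π[e](T) − π[e](ρ[e/f](γ[f; MAX(h)→d](U))))) → 3

|E| = 3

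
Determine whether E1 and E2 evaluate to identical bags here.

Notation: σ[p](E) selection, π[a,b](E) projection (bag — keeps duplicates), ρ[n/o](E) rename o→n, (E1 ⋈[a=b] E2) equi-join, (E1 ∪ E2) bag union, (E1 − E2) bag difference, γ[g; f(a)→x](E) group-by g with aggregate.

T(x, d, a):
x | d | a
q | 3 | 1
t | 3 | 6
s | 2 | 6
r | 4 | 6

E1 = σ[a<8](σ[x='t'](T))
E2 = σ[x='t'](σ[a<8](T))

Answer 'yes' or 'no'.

E1 subexpression sizes:
  T → 4
  σ[x='t'](T) → 1
  σ[a<8](σ[x='t'](T)) → 1
E2 subexpression sizes:
  T → 4
  σ[a<8](T) → 4
  σ[x='t'](σ[a<8](T)) → 1

E1 and E2 produce the same multiset:
x | d | a
t | 3 | 6

yes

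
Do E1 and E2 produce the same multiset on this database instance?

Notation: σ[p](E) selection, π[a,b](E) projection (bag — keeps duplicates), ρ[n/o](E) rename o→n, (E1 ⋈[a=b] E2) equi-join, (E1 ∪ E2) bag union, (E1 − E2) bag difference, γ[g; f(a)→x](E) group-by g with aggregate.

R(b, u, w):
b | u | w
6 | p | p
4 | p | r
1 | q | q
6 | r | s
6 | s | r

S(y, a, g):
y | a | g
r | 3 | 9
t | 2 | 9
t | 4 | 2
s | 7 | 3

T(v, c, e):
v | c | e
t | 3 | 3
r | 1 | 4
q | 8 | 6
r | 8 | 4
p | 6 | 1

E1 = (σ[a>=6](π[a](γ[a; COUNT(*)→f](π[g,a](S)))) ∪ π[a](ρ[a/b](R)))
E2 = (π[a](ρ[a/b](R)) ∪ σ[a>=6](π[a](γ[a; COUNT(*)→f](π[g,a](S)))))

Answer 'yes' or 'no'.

E1 row counts bottom-up:
  S → 4
  π[g,a](S) → 4
  γ[a; COUNT(*)→f](π[g,a](S)) → 4
  π[a](γ[a; COUNT(*)→f](π[g,a](S))) → 4
  σ[a>=6](π[a](γ[a; COUNT(*)→f](π[g,a](S)))) → 1
  R → 5
  ρ[a/b](R) → 5
  π[a](ρ[a/b](R)) → 5
  (σ[a>=6](π[a](γ[a; COUNT(*)→f](π[g,a](S)))) ∪ π[a](ρ[a/b](R))) → 6
E2 row counts bottom-up:
  R → 5
  ρ[a/b](R) → 5
  π[a](ρ[a/b](R)) → 5
  S → 4
  π[g,a](S) → 4
  γ[a; COUNT(*)→f](π[g,a](S)) → 4
  π[a](γ[a; COUNT(*)→f](π[g,a](S))) → 4
  σ[a>=6](π[a](γ[a; COUNT(*)→f](π[g,a](S)))) → 1
  (π[a](ρ[a/b](R)) ∪ σ[a>=6](π[a](γ[a; COUNT(*)→f](π[g,a](S))))) → 6

E1 and E2 produce the same multiset:
a
1
4
6
6
6
7

yes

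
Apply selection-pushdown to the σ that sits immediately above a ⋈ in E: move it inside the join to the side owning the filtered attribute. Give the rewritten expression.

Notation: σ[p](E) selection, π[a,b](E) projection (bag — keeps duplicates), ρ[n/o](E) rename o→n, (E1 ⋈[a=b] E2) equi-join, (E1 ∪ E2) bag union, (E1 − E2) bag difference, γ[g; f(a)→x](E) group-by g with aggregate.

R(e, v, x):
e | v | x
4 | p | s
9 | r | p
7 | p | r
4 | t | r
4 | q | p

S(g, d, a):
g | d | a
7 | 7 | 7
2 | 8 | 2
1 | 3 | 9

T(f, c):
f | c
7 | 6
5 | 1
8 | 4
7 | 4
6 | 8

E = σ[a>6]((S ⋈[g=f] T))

σ filters on a, owned by the left side.
E' = (σ[a>6](S) ⋈[g=f] T)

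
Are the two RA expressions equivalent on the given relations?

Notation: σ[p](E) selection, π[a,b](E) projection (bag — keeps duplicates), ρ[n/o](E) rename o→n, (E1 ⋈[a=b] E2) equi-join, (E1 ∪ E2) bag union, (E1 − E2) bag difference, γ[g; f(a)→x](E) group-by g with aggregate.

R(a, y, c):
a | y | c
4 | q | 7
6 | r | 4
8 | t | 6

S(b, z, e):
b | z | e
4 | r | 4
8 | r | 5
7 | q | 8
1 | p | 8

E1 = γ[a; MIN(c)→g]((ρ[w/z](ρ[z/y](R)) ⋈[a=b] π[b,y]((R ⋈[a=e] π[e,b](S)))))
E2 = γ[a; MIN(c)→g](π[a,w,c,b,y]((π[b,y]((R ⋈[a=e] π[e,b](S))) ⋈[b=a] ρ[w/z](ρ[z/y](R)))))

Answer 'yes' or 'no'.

E1 per-node cardinality:
  R → 3
  ρ[z/y](R) → 3
  ρ[w/z](ρ[z/y](R)) → 3
  R → 3
  S → 4
  π[e,b](S) → 4
  (R ⋈[a=e] π[e,b](S)) → 3
  π[b,y]((R ⋈[a=e] π[e,b](S))) → 3
  (ρ[w/z](ρ[z/y](R)) ⋈[a=b] π[b,y]((R ⋈[a=e] π[e,b](S)))) → 1
  γ[a; MIN(c)→g]((ρ[w/z](ρ[z/y](R)) ⋈[a=b] π[b,y]((R ⋈[a=e] π[e,b](S))))) → 1
E2 per-node cardinality:
  R → 3
  S → 4
  π[e,b](S) → 4
  (R ⋈[a=e] π[e,b](S)) → 3
  π[b,y]((R ⋈[a=e] π[e,b](S))) → 3
  R → 3
  ρ[z/y](R) → 3
  ρ[w/z](ρ[z/y](R)) → 3
  (π[b,y]((R ⋈[a=e] π[e,b](S))) ⋈[b=a] ρ[w/z](ρ[z/y](R))) → 1
  π[a,w,c,b,y]((π[b,y]((R ⋈[a=e] π[e,b](S))) ⋈[b=a] ρ[w/z](ρ[z/y](R)))) → 1
  γ[a; MIN(c)→g](π[a,w,c,b,y]((π[b,y]((R ⋈[a=e] π[e,b](S))) ⋈[b=a] ρ[w/z](ρ[z/y](R))))) → 1

E1 and E2 produce the same multiset:
a | g
4 | 7

yes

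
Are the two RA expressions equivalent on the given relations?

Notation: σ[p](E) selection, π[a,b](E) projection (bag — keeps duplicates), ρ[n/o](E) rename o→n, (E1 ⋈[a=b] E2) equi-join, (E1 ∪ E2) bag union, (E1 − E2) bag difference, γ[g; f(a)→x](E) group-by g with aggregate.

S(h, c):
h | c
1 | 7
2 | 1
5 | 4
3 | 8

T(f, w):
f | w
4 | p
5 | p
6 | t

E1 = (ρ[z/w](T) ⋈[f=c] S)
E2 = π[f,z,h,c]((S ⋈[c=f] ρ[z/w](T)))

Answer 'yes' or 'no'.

E1 stepwise |·|:
  T → 3
  ρ[z/w](T) → 3
  S → 4
  (ρ[z/w](T) ⋈[f=c] S) → 1
E2 stepwise |·|:
  S → 4
  T → 3
  ρ[z/w](T) → 3
  (S ⋈[c=f] ρ[z/w](T)) → 1
  π[f,z,h,c]((S ⋈[c=f] ρ[z/w](T))) → 1

E1 and E2 produce the same multiset:
f | z | h | c
4 | p | 5 | 4

yes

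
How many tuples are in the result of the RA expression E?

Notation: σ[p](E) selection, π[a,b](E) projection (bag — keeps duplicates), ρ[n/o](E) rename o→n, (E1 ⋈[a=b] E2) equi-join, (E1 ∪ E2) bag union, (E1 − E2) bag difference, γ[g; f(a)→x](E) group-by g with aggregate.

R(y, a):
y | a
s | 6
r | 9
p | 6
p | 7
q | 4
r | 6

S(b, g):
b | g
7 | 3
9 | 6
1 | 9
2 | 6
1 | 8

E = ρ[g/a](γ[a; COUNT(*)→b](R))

Stepwise |·|:
  R → 6
  γ[a; COUNT(*)→b](R) → 4
  ρ[g/a](γ[a; COUNT(*)→b](R)) → 4

|E| = 4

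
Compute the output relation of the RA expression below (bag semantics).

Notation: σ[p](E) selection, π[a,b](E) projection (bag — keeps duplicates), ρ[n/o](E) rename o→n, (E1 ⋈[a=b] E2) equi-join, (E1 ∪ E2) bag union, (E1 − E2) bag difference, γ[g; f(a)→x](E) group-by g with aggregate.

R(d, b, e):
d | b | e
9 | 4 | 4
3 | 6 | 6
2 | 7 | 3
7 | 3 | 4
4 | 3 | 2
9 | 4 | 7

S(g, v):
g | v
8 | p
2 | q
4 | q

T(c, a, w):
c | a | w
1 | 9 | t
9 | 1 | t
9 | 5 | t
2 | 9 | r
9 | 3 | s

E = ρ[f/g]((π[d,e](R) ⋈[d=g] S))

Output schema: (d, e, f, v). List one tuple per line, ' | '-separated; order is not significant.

Subexpression sizes:
  R → 6
  π[d,e](R) → 6
  S → 3
  (π[d,e](R) ⋈[d=g] S) → 2
  ρ[f/g]((π[d,e](R) ⋈[d=g] S)) → 2

== RESULT ==
d | e | f | v
2 | 3 | 2 | q
4 | 2 | 4 | q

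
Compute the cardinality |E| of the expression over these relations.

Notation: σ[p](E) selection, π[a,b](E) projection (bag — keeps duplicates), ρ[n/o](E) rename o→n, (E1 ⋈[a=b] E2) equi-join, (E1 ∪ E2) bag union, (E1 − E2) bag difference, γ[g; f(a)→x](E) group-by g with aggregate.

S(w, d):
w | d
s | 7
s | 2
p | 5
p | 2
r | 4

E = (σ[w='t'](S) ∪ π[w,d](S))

Row counts bottom-up:
  S → 5
  σ[w='t'](S) → 0
  S → 5
  π[w,d](S) → 5
  (σ[w='t'](S) ∪ π[w,d](S)) → 5

|E| = 5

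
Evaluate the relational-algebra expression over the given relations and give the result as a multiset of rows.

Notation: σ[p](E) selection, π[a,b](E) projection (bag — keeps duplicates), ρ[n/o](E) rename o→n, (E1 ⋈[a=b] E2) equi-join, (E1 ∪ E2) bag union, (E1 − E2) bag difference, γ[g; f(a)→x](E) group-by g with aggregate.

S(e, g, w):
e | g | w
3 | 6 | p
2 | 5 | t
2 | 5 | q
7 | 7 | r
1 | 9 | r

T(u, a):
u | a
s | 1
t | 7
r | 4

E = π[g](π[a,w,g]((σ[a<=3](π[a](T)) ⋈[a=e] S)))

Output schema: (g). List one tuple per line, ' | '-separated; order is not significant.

Row counts bottom-up:
  T → 3
  π[a](T) → 3
  σ[a<=3](π[a](T)) → 1
  S → 5
  (σ[a<=3](π[a](T)) ⋈[a=e] S) → 1
  π[a,w,g]((σ[a<=3](π[a](T)) ⋈[a=e] S)) → 1
  π[g](π[a,w,g]((σ[a<=3](π[a](T)) ⋈[a=e] S))) → 1

== RESULT ==
g
9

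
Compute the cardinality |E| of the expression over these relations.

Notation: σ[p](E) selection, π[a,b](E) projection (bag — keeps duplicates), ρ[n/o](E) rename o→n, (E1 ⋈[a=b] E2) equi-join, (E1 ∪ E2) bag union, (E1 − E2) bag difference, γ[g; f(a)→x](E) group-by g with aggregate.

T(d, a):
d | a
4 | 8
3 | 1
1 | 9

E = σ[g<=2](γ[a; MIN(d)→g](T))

Row counts bottom-up:
  T → 3
  γ[a; MIN(d)→g](T) → 3
  σ[g<=2](γ[a; MIN(d)→g](T)) → 1

|E| = 1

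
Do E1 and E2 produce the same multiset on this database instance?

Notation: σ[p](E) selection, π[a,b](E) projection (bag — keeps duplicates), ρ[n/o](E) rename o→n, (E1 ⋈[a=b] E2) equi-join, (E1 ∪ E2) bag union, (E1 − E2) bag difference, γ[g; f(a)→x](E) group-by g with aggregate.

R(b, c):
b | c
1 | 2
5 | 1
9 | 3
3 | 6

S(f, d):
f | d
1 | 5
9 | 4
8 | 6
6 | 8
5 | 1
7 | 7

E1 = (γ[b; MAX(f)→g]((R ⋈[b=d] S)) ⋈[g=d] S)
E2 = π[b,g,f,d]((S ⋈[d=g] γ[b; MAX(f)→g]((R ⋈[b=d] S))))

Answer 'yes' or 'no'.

E1 subexpression sizes:
  R → 4
  S → 6
  (R ⋈[b=d] S) → 2
  γ[b; MAX(f)→g]((R ⋈[b=d] S)) → 2
  S → 6
  (γ[b; MAX(f)→g]((R ⋈[b=d] S)) ⋈[g=d] S) → 2
E2 subexpression sizes:
  S → 6
  R → 4
  S → 6
  (R ⋈[b=d] S) → 2
  γ[b; MAX(f)→g]((R ⋈[b=d] S)) → 2
  (S ⋈[d=g] γ[b; MAX(f)→g]((R ⋈[b=d] S))) → 2
  π[b,g,f,d]((S ⋈[d=g] γ[b; MAX(f)→g]((R ⋈[b=d] S)))) → 2

E1 and E2 produce the same multiset:
b | g | f | d
1 | 5 | 1 | 5
5 | 1 | 5 | 1

yes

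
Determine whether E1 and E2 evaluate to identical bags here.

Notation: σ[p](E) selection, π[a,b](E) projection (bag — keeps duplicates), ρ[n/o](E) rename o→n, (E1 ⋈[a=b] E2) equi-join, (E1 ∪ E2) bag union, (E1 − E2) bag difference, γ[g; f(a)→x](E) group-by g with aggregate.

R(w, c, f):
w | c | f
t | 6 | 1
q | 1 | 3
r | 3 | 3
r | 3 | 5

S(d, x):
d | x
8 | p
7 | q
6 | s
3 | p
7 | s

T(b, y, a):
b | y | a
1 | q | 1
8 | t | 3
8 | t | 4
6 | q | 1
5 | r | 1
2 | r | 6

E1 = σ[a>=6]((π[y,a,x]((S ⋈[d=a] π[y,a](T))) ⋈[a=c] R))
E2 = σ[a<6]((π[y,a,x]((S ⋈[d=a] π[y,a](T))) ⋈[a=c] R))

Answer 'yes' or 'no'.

E1 row counts bottom-up:
  S → 5
  T → 6
  π[y,a](T) → 6
  (S ⋈[d=a] π[y,a](T)) → 2
  π[y,a,x]((S ⋈[d=a] π[y,a](T))) → 2
  R → 4
  (π[y,a,x]((S ⋈[d=a] π[y,a](T))) ⋈[a=c] R) → 3
  σ[a>=6]((π[y,a,x]((S ⋈[d=a] π[y,a](T))) ⋈[a=c] R)) → 1
E2 row counts bottom-up:
  S → 5
  T → 6
  π[y,a](T) → 6
  (S ⋈[d=a] π[y,a](T)) → 2
  π[y,a,x]((S ⋈[d=a] π[y,a](T))) → 2
  R → 4
  (π[y,a,x]((S ⋈[d=a] π[y,a](T))) ⋈[a=c] R) → 3
  σ[a<6]((π[y,a,x]((S ⋈[d=a] π[y,a](T))) ⋈[a=c] R)) → 2

E1 result:
y | a | x | w | c | f
r | 6 | s | t | 6 | 1
E2 result:
y | a | x | w | c | f
t | 3 | p | r | 3 | 3
t | 3 | p | r | 3 | 5
Witness: ('r', 6, 's', 't', 6, 1) appears 1× in E1 but 0× in E2.

no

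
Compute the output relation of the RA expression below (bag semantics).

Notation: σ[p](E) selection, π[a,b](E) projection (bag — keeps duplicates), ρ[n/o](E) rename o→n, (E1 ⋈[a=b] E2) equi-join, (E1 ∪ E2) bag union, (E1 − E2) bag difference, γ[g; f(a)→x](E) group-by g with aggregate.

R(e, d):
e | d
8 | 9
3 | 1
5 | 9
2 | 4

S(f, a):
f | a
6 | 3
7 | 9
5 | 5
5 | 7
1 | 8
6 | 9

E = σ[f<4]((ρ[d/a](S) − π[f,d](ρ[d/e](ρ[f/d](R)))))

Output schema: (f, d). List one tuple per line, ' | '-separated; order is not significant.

Stepwise |·|:
  S → 6
  ρ[d/a](S) → 6
  R → 4
  ρ[f/d](R) → 4
  ρ[d/e](ρ[f/d](R)) → 4
  π[f,d](ρ[d/e](ρ[f/d](R))) → 4
  (ρ[d/a](S) − π[f,d](ρ[d/e](ρ[f/d](R)))) → 6
  σ[f<4]((ρ[d/a](S) − π[f,d](ρ[d/e](ρ[f/d](R))))) → 1

== RESULT ==
f | d
1 | 8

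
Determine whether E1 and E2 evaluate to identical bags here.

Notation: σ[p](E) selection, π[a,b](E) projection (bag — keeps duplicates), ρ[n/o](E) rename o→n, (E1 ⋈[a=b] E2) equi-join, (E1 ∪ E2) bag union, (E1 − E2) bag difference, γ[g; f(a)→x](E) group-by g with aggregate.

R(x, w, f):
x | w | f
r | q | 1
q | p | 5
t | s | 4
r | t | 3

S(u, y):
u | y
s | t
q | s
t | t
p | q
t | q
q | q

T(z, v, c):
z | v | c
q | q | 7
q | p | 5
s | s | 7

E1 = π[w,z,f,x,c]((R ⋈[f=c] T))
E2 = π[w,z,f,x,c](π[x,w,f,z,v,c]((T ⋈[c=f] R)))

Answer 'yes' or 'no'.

E1 row counts bottom-up:
  R → 4
  T → 3
  (R ⋈[f=c] T) → 1
  π[w,z,f,x,c]((R ⋈[f=c] T)) → 1
E2 row counts bottom-up:
  T → 3
  R → 4
  (T ⋈[c=f] R) → 1
  π[x,w,f,z,v,c]((T ⋈[c=f] R)) → 1
  π[w,z,f,x,c](π[x,w,f,z,v,c]((T ⋈[c=f] R))) → 1

E1 and E2 produce the same multiset:
w | z | f | x | c
p | q | 5 | q | 5

yes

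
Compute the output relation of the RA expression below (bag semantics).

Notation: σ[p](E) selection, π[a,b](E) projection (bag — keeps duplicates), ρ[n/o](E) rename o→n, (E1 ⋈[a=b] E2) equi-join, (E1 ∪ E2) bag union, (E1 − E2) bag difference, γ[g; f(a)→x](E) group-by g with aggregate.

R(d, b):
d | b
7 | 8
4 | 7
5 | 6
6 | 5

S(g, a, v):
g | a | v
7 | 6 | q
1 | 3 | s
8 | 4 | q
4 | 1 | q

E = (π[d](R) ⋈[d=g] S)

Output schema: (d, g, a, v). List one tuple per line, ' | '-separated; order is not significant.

Per-node cardinality:
  R → 4
  π[d](R) → 4
  S → 4
  (π[d](R) ⋈[d=g] S) → 2

== RESULT ==
d | g | a | v
4 | 4 | 1 | q
7 | 7 | 6 | q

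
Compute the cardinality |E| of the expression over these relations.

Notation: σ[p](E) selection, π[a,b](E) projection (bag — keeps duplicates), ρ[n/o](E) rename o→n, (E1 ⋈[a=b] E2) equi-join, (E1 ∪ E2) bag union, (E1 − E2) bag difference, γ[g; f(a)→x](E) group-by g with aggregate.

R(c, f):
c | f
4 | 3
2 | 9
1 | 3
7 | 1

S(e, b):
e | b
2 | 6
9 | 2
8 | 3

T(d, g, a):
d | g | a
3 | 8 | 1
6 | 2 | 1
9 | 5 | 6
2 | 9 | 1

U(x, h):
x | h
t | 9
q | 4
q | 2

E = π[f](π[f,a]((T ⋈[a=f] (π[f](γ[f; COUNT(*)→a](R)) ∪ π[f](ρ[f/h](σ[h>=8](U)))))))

Per-node cardinality:
  T → 4
  R → 4
  γ[f; COUNT(*)→a](R) → 3
  π[f](γ[f; COUNT(*)→a](R)) → 3
  U → 3
  σ[h>=8](U) → 1
  ρ[f/h](σ[h>=8](U)) → 1
  π[f](ρ[f/h](σ[h>=8](U))) → 1
  (π[f](γ[f; COUNT(*)→a](R)) ∪ π[f](ρ[f/h](σ[h>=8](U)))) → 4
  (T ⋈[a=f] (π[f](γ[f; COUNT(*)→a](R)) ∪ π[f](ρ[f/h](σ[h>=8](U))))) → 3
  π[f,a]((T ⋈[a=f] (π[f](γ[f; COUNT(*)→a](R)) ∪ π[f](ρ[f/h](σ[h>=8](U)))))) → 3
  π[f](π[f,a]((T ⋈[a=f] (π[f](γ[f; COUNT(*)→a](R)) ∪ π[f](ρ[f/h](σ[h>=8](U))))))) → 3

|E| = 3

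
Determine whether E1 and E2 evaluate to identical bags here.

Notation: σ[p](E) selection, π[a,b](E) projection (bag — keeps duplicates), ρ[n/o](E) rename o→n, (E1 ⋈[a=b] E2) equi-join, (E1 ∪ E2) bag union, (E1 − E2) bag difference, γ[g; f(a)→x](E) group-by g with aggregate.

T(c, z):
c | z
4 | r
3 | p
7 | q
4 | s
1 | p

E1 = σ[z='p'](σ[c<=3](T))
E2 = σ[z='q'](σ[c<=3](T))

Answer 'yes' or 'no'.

E1 stepwise |·|:
  T → 5
  σ[c<=3](T) → 2
  σ[z='p'](σ[c<=3](T)) → 2
E2 stepwise |·|:
  T → 5
  σ[c<=3](T) → 2
  σ[z='q'](σ[c<=3](T)) → 0

E1 result:
c | z
1 | p
3 | p
E2 result:
c | z
(0 rows)
Witness: (3, 'p') appears 1× in E1 but 0× in E2.

no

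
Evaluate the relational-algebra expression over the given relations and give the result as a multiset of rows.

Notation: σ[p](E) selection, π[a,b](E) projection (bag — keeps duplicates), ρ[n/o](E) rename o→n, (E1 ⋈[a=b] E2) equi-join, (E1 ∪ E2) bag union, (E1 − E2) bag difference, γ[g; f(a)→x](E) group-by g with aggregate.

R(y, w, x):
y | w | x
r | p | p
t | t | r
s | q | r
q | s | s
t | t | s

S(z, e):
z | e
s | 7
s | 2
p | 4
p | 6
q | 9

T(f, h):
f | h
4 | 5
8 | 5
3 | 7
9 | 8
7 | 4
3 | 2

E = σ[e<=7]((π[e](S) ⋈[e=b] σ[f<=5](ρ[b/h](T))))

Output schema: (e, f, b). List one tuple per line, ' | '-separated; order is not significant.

Stepwise |·|:
  S → 5
  π[e](S) → 5
  T → 6
  ρ[b/h](T) → 6
  σ[f<=5](ρ[b/h](T)) → 3
  (π[e](S) ⋈[e=b] σ[f<=5](ρ[b/h](T))) → 2
  σ[e<=7]((π[e](S) ⋈[e=b] σ[f<=5](ρ[b/h](T)))) → 2

== RESULT ==
e | f | b
2 | 3 | 2
7 | 3 | 7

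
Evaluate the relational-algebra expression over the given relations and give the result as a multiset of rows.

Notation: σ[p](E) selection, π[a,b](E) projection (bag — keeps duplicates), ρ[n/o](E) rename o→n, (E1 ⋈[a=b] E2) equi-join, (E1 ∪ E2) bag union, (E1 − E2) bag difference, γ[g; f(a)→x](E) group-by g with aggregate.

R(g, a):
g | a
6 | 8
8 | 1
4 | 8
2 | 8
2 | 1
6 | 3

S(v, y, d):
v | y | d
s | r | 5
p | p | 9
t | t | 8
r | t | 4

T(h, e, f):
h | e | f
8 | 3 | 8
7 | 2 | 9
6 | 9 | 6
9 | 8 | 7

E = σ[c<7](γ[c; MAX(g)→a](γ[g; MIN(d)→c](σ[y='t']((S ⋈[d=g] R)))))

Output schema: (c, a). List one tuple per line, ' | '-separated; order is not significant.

Stepwise |·|:
  S → 4
  R → 6
  (S ⋈[d=g] R) → 2
  σ[y='t']((S ⋈[d=g] R)) → 2
  γ[g; MIN(d)→c](σ[y='t']((S ⋈[d=g] R))) → 2
  γ[c; MAX(g)→a](γ[g; MIN(d)→c](σ[y='t']((S ⋈[d=g] R)))) → 2
  σ[c<7](γ[c; MAX(g)→a](γ[g; MIN(d)→c](σ[y='t']((S ⋈[d=g] R))))) → 1

== RESULT ==
c | a
4 | 4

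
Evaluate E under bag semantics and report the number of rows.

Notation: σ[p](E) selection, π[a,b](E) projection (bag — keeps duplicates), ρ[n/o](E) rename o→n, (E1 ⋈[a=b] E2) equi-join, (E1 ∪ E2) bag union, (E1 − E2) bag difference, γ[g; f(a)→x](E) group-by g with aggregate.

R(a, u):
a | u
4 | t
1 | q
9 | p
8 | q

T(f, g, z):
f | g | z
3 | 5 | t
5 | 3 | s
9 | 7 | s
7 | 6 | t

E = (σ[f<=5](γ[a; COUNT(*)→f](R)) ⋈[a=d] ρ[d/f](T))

Per-node cardinality:
  R → 4
  γ[a; COUNT(*)→f](R) → 4
  σ[f<=5](γ[a; COUNT(*)→f](R)) → 4
  T → 4
  ρ[d/f](T) → 4
  (σ[f<=5](γ[a; COUNT(*)→f](R)) ⋈[a=d] ρ[d/f](T)) → 1

|E| = 1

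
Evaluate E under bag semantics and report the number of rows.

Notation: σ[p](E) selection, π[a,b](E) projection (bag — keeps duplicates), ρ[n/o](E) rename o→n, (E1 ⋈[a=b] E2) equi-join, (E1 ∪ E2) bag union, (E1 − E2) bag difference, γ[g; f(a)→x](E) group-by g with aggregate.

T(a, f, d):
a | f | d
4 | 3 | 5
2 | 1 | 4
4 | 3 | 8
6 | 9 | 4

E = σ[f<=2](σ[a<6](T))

Per-node cardinality:
  T → 4
  σ[a<6](T) → 3
  σ[f<=2](σ[a<6](T)) → 1

|E| = 1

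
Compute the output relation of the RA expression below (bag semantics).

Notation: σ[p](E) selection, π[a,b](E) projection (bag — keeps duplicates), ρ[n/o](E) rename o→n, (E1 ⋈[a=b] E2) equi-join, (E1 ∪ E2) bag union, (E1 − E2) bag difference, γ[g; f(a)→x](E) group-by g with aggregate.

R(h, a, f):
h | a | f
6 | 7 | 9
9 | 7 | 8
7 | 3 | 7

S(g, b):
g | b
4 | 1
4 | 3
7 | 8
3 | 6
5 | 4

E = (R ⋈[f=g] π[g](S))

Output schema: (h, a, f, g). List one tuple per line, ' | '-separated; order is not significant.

Row counts bottom-up:
  R → 3
  S → 5
  π[g](S) → 5
  (R ⋈[f=g] π[g](S)) → 1

== RESULT ==
h | a | f | g
7 | 3 | 7 | 7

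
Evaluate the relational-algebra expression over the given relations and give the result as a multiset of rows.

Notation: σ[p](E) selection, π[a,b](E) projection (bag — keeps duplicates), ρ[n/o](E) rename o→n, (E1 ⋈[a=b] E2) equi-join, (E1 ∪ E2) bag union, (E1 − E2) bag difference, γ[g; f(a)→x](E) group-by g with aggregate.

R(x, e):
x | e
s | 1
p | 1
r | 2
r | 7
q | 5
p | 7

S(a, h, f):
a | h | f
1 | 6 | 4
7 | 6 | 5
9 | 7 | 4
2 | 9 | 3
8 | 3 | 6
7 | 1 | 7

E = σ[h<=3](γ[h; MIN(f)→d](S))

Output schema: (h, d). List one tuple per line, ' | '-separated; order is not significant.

Per-node cardinality:
  S → 6
  γ[h; MIN(f)→d](S) → 5
  σ[h<=3](γ[h; MIN(f)→d](S)) → 2

== RESULT ==
h | d
1 | 7
3 | 6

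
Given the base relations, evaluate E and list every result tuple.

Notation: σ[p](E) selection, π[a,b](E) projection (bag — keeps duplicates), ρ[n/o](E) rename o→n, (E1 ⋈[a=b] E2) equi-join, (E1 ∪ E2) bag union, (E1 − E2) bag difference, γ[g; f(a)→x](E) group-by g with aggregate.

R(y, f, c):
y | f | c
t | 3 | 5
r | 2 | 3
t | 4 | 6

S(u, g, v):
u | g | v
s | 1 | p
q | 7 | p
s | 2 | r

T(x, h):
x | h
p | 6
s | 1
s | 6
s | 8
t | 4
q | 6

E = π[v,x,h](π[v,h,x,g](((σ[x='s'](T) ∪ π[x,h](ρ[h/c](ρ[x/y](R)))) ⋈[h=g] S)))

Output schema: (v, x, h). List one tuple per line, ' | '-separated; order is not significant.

Subexpression sizes:
  T → 6
  σ[x='s'](T) → 3
  R → 3
  ρ[x/y](R) → 3
  ρ[h/c](ρ[x/y](R)) → 3
  π[x,h](ρ[h/c](ρ[x/y](R))) → 3
  (σ[x='s'](T) ∪ π[x,h](ρ[h/c](ρ[x/y](R)))) → 6
  S → 3
  ((σ[x='s'](T) ∪ π[x,h](ρ[h/c](ρ[x/y](R)))) ⋈[h=g] S) → 1
  π[v,h,x,g](((σ[x='s'](T) ∪ π[x,h](ρ[h/c](ρ[x/y](R)))) ⋈[h=g] S)) → 1
  π[v,x,h](π[v,h,x,g](((σ[x='s'](T) ∪ π[x,h](ρ[h/c](ρ[x/y](R)))) ⋈[h=g] S))) → 1

== RESULT ==
v | x | h
p | s | 1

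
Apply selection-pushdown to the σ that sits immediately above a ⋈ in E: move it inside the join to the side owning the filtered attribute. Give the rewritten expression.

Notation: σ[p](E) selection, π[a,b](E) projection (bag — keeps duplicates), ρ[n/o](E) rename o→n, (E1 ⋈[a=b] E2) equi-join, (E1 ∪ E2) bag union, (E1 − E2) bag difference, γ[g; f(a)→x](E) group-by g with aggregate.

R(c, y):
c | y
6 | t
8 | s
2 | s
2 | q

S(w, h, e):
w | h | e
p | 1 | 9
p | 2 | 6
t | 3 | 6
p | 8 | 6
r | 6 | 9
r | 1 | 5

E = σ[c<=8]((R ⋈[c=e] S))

σ filters on c, owned by the left side.
E' = (σ[c<=8](R) ⋈[c=e] S)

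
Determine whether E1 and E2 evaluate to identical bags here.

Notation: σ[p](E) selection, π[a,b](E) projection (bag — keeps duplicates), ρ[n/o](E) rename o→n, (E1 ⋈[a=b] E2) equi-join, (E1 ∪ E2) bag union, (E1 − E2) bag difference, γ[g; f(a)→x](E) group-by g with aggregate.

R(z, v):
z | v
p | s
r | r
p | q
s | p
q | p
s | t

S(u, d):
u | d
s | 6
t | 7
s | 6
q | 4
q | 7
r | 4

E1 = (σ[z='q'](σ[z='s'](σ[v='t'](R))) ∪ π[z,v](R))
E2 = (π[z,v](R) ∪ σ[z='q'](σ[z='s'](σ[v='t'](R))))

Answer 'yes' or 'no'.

E1 per-node cardinality:
  R → 6
  σ[v='t'](R) → 1
  σ[z='s'](σ[v='t'](R)) → 1
  σ[z='q'](σ[z='s'](σ[v='t'](R))) → 0
  R → 6
  π[z,v](R) → 6
  (σ[z='q'](σ[z='s'](σ[v='t'](R))) ∪ π[z,v](R)) → 6
E2 per-node cardinality:
  R → 6
  π[z,v](R) → 6
  R → 6
  σ[v='t'](R) → 1
  σ[z='s'](σ[v='t'](R)) → 1
  σ[z='q'](σ[z='s'](σ[v='t'](R))) → 0
  (π[z,v](R) ∪ σ[z='q'](σ[z='s'](σ[v='t'](R)))) → 6

E1 and E2 produce the same multiset:
z | v
p | q
p | s
q | p
r | r
s | p
s | t

yes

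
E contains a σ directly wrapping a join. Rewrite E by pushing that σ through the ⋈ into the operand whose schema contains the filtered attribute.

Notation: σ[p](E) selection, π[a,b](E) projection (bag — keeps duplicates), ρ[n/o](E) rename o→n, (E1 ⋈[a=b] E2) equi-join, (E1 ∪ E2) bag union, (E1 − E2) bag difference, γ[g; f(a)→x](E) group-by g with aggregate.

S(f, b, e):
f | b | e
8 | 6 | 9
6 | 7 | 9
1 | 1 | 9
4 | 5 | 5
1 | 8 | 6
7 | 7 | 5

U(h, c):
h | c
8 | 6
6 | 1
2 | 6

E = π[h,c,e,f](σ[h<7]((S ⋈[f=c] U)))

σ filters on h, owned by the right side.
E' = π[h,c,e,f]((S ⋈[f=c] σ[h<7](U)))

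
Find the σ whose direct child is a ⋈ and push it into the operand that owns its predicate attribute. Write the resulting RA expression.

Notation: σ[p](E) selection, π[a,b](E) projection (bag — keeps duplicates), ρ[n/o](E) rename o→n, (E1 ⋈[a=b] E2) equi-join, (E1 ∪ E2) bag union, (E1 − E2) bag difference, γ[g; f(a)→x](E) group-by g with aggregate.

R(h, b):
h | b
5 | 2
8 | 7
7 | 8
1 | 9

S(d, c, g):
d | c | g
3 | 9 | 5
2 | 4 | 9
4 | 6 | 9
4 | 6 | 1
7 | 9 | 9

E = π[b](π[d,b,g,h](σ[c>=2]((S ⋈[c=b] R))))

σ filters on c, owned by the left side.
E' = π[b](π[d,b,g,h]((σ[c>=2](S) ⋈[c=b] R)))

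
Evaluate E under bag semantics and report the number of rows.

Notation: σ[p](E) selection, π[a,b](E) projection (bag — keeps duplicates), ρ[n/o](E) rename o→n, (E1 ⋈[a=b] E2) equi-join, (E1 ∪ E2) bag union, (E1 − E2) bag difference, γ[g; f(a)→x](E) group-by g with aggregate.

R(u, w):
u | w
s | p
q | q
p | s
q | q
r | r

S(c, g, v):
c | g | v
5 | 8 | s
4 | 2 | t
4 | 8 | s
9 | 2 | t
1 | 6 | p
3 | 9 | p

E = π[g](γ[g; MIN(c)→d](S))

Row counts bottom-up:
  S → 6
  γ[g; MIN(c)→d](S) → 4
  π[g](γ[g; MIN(c)→d](S)) → 4

|E| = 4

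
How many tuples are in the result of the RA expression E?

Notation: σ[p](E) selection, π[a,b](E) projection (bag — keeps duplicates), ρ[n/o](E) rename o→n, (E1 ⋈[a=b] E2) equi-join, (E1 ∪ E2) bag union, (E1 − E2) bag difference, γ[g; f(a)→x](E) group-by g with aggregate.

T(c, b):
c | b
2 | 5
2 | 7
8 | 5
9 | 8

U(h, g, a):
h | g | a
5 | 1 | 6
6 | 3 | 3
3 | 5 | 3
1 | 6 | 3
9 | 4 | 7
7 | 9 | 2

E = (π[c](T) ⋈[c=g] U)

Stepwise |·|:
  T → 4
  π[c](T) → 4
  U → 6
  (π[c](T) ⋈[c=g] U) → 1

|E| = 1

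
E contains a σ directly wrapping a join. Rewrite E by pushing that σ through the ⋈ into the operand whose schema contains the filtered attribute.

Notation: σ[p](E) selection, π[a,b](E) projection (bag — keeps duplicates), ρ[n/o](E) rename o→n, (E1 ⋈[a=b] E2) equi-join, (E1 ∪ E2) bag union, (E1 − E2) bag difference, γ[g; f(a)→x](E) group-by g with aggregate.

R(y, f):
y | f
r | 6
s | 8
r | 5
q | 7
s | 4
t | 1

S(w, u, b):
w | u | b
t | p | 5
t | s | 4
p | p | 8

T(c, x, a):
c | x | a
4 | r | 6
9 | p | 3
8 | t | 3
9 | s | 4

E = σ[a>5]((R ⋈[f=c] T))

σ filters on a, owned by the right side.
E' = (R ⋈[f=c] σ[a>5](T))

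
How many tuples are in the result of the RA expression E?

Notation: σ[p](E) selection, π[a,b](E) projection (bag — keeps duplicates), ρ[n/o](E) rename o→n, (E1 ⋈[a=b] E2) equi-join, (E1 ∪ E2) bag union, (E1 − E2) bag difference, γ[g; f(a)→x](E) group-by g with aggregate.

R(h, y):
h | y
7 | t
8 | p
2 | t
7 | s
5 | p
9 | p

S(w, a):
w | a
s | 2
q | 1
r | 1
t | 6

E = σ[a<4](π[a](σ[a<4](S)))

Row counts bottom-up:
  S → 4
  σ[a<4](S) → 3
  π[a](σ[a<4](S)) → 3
  σ[a<4](π[a](σ[a<4](S))) → 3

|E| = 3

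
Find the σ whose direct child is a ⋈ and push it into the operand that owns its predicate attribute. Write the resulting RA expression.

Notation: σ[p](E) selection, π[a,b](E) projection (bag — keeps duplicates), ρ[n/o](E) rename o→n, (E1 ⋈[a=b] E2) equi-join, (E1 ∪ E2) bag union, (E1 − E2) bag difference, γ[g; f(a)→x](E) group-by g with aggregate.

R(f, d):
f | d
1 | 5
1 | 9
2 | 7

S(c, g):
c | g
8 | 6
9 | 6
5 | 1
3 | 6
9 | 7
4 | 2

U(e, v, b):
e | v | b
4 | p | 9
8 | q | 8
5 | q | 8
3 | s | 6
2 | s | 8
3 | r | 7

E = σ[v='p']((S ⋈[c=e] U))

σ filters on v, owned by the right side.
E' = (S ⋈[c=e] σ[v='p'](U))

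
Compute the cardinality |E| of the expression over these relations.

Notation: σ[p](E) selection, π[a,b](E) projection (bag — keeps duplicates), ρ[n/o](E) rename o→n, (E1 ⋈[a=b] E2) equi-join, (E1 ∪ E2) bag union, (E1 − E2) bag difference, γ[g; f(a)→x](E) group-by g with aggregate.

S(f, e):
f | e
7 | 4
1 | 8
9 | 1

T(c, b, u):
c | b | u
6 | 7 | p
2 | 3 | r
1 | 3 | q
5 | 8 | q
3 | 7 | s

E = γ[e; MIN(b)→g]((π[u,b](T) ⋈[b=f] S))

Row counts bottom-up:
  T → 5
  π[u,b](T) → 5
  S → 3
  (π[u,b](T) ⋈[b=f] S) → 2
  γ[e; MIN(b)→g]((π[u,b](T) ⋈[b=f] S)) → 1

|E| = 1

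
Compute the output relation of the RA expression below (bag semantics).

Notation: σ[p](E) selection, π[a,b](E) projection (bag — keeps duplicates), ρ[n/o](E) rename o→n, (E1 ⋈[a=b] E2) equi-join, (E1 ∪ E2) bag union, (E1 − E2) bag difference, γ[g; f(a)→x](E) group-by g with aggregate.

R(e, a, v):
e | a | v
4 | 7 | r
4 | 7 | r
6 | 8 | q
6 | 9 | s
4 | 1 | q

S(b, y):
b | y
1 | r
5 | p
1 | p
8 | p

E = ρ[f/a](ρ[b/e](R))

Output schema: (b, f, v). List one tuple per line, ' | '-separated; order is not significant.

Stepwise |·|:
  R → 5
  ρ[b/e](R) → 5
  ρ[f/a](ρ[b/e](R)) → 5

== RESULT ==
b | f | v
4 | 1 | q
4 | 7 | r
4 | 7 | r
6 | 8 | q
6 | 9 | s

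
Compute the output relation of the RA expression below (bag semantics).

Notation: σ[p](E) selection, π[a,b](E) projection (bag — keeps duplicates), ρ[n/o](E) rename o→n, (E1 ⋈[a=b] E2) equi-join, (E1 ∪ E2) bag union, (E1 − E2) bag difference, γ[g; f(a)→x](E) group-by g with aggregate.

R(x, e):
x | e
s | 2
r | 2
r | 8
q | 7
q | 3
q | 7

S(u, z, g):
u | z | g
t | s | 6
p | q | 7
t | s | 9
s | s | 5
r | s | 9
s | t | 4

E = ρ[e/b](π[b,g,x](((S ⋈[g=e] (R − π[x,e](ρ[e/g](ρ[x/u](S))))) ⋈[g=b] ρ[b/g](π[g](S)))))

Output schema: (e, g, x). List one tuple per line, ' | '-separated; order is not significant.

Subexpression sizes:
  S → 6
  R → 6
  S → 6
  ρ[x/u](S) → 6
  ρ[e/g](ρ[x/u](S)) → 6
  π[x,e](ρ[e/g](ρ[x/u](S))) → 6
  (R − π[x,e](ρ[e/g](ρ[x/u](S)))) → 6
  (S ⋈[g=e] (R − π[x,e](ρ[e/g](ρ[x/u](S))))) → 2
  S → 6
  π[g](S) → 6
  ρ[b/g](π[g](S)) → 6
  ((S ⋈[g=e] (R − π[x,e](ρ[e/g](ρ[x/u](S))))) ⋈[g=b] ρ[b/g](π[g](S))) → 2
  π[b,g,x](((S ⋈[g=e] (R − π[x,e](ρ[e/g](ρ[x/u](S))))) ⋈[g=b] ρ[b/g](π[g](S)))) → 2
  ρ[e/b](π[b,g,x](((S ⋈[g=e] (R − π[x,e](ρ[e/g](ρ[x/u](S))))) ⋈[g=b] ρ[b/g](π[g](S))))) → 2

== RESULT ==
e | g | x
7 | 7 | q
7 | 7 | q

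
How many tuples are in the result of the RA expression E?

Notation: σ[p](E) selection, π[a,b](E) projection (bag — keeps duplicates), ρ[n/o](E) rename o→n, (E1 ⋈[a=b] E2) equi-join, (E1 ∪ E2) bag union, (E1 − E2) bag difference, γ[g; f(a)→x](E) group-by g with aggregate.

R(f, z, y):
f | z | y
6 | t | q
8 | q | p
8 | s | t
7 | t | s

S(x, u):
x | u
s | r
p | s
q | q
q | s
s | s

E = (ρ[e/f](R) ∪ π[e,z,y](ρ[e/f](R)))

Row counts bottom-up:
  R → 4
  ρ[e/f](R) → 4
  R → 4
  ρ[e/f](R) → 4
  π[e,z,y](ρ[e/f](R)) → 4
  (ρ[e/f](R) ∪ π[e,z,y](ρ[e/f](R))) → 8

|E| = 8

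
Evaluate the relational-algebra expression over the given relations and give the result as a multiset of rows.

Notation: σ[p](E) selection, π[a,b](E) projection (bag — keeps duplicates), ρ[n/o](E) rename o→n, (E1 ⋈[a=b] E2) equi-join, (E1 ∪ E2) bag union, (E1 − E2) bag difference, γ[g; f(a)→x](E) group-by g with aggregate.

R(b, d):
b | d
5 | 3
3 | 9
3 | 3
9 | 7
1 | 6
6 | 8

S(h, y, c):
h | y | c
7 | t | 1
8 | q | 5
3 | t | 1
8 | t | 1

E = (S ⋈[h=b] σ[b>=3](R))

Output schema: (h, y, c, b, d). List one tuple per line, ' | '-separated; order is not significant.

Per-node cardinality:
  S → 4
  R → 6
  σ[b>=3](R) → 5
  (S ⋈[h=b] σ[b>=3](R)) → 2

== RESULT ==
h | y | c | b | d
3 | t | 1 | 3 | 3
3 | t | 1 | 3 | 9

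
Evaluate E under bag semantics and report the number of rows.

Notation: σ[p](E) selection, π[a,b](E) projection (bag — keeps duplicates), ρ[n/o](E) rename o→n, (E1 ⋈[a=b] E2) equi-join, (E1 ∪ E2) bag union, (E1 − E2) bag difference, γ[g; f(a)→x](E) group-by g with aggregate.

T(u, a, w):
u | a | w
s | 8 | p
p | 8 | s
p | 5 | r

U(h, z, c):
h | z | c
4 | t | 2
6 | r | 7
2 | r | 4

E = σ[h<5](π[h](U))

Per-node cardinality:
  U → 3
  π[h](U) → 3
  σ[h<5](π[h](U)) → 2

|E| = 2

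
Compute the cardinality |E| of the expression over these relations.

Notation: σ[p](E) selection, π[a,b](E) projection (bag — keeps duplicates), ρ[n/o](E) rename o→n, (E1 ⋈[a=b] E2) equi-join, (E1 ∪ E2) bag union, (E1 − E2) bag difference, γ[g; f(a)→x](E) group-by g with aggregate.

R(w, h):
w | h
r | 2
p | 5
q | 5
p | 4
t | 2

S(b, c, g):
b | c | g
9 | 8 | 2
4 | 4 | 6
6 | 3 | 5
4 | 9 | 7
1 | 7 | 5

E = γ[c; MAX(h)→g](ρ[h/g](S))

Per-node cardinality:
  S → 5
  ρ[h/g](S) → 5
  γ[c; MAX(h)→g](ρ[h/g](S)) → 5

|E| = 5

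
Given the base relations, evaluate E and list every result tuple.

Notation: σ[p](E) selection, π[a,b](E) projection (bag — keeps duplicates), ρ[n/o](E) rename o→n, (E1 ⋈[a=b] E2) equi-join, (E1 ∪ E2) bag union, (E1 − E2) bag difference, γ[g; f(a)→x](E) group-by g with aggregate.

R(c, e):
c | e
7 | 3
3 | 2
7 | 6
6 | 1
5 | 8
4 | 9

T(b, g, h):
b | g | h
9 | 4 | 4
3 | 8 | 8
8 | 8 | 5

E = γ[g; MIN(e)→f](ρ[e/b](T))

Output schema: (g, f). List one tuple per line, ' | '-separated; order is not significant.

Row counts bottom-up:
  T → 3
  ρ[e/b](T) → 3
  γ[g; MIN(e)→f](ρ[e/b](T)) → 2

== RESULT ==
g | f
4 | 9
8 | 3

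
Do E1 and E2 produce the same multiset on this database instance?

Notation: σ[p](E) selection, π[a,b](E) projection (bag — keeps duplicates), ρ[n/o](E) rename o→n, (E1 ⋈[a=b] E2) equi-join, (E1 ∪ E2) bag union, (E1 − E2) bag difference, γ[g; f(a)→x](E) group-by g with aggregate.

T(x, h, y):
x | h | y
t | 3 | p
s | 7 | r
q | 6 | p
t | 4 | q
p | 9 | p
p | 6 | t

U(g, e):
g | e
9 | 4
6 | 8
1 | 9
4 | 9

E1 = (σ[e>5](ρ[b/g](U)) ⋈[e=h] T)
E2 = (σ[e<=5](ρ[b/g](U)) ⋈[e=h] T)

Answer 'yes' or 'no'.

E1 row counts bottom-up:
  U → 4
  ρ[b/g](U) → 4
  σ[e>5](ρ[b/g](U)) → 3
  T → 6
  (σ[e>5](ρ[b/g](U)) ⋈[e=h] T) → 2
E2 row counts bottom-up:
  U → 4
  ρ[b/g](U) → 4
  σ[e<=5](ρ[b/g](U)) → 1
  T → 6
  (σ[e<=5](ρ[b/g](U)) ⋈[e=h] T) → 1

E1 result:
b | e | x | h | y
1 | 9 | p | 9 | p
4 | 9 | p | 9 | p
E2 result:
b | e | x | h | y
9 | 4 | t | 4 | q
Witness: (9, 4, 't', 4, 'q') appears 0× in E1 but 1× in E2.

no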